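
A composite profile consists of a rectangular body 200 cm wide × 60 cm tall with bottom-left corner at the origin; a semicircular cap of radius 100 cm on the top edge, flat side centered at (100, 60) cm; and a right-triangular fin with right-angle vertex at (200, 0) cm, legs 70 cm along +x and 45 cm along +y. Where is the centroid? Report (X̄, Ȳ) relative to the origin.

X̄ = 106.63 cm, Ȳ = 68.05 cm

rectangular body: A = 200 × 60 = 12000.00, centroid at (100.00, 30.00).
semicircular top: A = ½π·100² = 15707.96, centroid at (100.00, 102.44).
triangular fin: A = ½·70·45 = 1575.00, centroid at (223.33, 15.00).
ΣA = 29282.96 cm²
ΣAX̄ = (12000.00)(100.00) + (15707.96)(100.00) + (1575.00)(223.33) = 3122546.33 cm³
ΣAȲ = (12000.00)(30.00) + (15707.96)(102.44) + (1575.00)(15.00) = 1992769.46 cm³
X̄ = 3122546.33 / 29282.96 = 106.63 cm
Ȳ = 1992769.46 / 29282.96 = 68.05 cm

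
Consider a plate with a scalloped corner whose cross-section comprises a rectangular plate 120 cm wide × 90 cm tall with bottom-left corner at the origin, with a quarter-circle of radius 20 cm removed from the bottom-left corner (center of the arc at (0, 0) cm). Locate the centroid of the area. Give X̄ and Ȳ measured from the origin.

X̄ = 61.54 cm, Ȳ = 46.09 cm

plate: A = 120 × 90 = 10800.00, centroid at (60.00, 45.00).
removed quarter-circle: A = −¼π·20² = -314.16, centroid at (8.49, 8.49).
ΣA = 10485.84 cm², ΣAX̄ = 645333.33 cm³, ΣAȲ = 483333.33 cm³.
X̄ = 645333.33/10485.84 = 61.54 cm; Ȳ = 483333.33/10485.84 = 46.09 cm.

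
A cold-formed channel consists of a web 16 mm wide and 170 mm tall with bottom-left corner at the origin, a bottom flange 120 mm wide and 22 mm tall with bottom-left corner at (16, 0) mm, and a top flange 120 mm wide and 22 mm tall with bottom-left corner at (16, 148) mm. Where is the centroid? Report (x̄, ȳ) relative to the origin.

web: A = 16 × 170 = 2720.00, centroid at (8.00, 85.00).
bottom flange: A = 120 × 22 = 2640.00, centroid at (76.00, 11.00).
top flange: A = 120 × 22 = 2640.00, centroid at (76.00, 159.00).
ΣA = 8000.00 mm², ΣAx̄ = 423040.00 mm³, ΣAȳ = 680000.00 mm³.
x̄ = 423040.00/8000.00 = 52.88 mm; ȳ = 680000.00/8000.00 = 85.00 mm.

x̄ = 52.88 mm, ȳ = 85.00 mm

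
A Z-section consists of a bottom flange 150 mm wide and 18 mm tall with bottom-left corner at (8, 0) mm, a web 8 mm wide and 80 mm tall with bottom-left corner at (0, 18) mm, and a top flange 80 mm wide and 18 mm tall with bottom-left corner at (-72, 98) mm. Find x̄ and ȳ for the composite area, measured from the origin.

x̄ = 37.78 mm, ȳ = 45.08 mm

bottom flange: A = 150 × 18 = 2700.00, centroid at (83.00, 9.00).
web: A = 8 × 80 = 640.00, centroid at (4.00, 58.00).
top flange: A = 80 × 18 = 1440.00, centroid at (-32.00, 107.00).
ΣA = 4780.00 mm², ΣAx̄ = 180580.00 mm³, ΣAȳ = 215500.00 mm³.
x̄ = 180580.00/4780.00 = 37.78 mm; ȳ = 215500.00/4780.00 = 45.08 mm.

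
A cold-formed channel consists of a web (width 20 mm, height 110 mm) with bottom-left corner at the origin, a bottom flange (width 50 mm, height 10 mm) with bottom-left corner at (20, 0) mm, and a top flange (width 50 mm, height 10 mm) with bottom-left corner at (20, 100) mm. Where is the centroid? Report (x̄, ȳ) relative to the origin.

web: A = 20 × 110 = 2200.00, centroid at (10.00, 55.00).
bottom flange: A = 50 × 10 = 500.00, centroid at (45.00, 5.00).
top flange: A = 50 × 10 = 500.00, centroid at (45.00, 105.00).
ΣA = 3200.00 mm²
ΣAx̄ = (2200.00)(10.00) + (500.00)(45.00) + (500.00)(45.00) = 67000.00 mm³
ΣAȳ = (2200.00)(55.00) + (500.00)(5.00) + (500.00)(105.00) = 176000.00 mm³
x̄ = 67000.00 / 3200.00 = 20.94 mm
ȳ = 176000.00 / 3200.00 = 55.00 mm

x̄ = 20.94 mm, ȳ = 55.00 mm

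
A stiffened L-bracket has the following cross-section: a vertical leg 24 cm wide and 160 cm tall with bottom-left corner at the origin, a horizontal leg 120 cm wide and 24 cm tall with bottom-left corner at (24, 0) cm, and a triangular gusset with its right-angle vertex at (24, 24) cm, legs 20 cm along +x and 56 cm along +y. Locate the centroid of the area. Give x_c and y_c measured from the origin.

x_c = 41.92 cm, y_c = 50.23 cm

vertical leg: A = 24 × 160 = 3840.00, centroid at (12.00, 80.00).
horizontal leg: A = 120 × 24 = 2880.00, centroid at (84.00, 12.00).
gusset: A = ½·20·56 = 560.00, centroid at (30.67, 42.67).
ΣA = 7280.00 cm²
ΣAx_c = (3840.00)(12.00) + (2880.00)(84.00) + (560.00)(30.67) = 305173.33 cm³
ΣAy_c = (3840.00)(80.00) + (2880.00)(12.00) + (560.00)(42.67) = 365653.33 cm³
x_c = 305173.33 / 7280.00 = 41.92 cm
y_c = 365653.33 / 7280.00 = 50.23 cm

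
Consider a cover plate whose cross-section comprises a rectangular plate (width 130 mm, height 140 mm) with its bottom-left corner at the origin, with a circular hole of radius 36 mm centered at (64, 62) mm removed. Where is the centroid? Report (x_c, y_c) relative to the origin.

x_c = 65.29 mm, y_c = 72.31 mm

Part | A | x̄ᵢ | ȳᵢ | A·x̄ᵢ | A·ȳᵢ
plate | 18200.00 | 65.00 | 70.00 | 1183000.00 | 1274000.00
hole | -4071.50 | 64.00 | 62.00 | -260576.26 | -252433.25
Σ | 14128.50 |  |  | 922423.74 | 1021566.75
x_c = 922423.74 / 14128.50 = 65.29 mm
y_c = 1021566.75 / 14128.50 = 72.31 mm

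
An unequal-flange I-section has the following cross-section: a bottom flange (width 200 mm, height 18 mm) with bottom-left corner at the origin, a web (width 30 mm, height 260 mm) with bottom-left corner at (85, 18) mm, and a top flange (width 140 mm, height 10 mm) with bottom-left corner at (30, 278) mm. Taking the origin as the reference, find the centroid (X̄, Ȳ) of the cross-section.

bottom flange: A = 200 × 18 = 3600.00, centroid at (100.00, 9.00).
web: A = 30 × 260 = 7800.00, centroid at (100.00, 148.00).
top flange: A = 140 × 10 = 1400.00, centroid at (100.00, 283.00).
ΣA = 12800.00 mm², ΣAX̄ = 1280000.00 mm³, ΣAȲ = 1583000.00 mm³.
X̄ = 1280000.00/12800.00 = 100.00 mm; Ȳ = 1583000.00/12800.00 = 123.67 mm.

X̄ = 100.00 mm, Ȳ = 123.67 mm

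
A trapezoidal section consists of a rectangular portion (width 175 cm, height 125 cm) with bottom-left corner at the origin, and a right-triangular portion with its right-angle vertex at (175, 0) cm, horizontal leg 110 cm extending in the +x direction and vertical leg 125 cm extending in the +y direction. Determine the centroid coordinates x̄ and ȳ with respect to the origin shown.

rectangular portion: A = 175 × 125 = 21875.00, centroid at (87.50, 62.50).
triangular portion: A = ½·110·125 = 6875.00, centroid at (211.67, 41.67).
ΣA = 28750.00 cm²
ΣAx̄ = (21875.00)(87.50) + (6875.00)(211.67) = 3369270.83 cm³
ΣAȳ = (21875.00)(62.50) + (6875.00)(41.67) = 1653645.83 cm³
x̄ = 3369270.83 / 28750.00 = 117.19 cm
ȳ = 1653645.83 / 28750.00 = 57.52 cm

x̄ = 117.19 cm, ȳ = 57.52 cm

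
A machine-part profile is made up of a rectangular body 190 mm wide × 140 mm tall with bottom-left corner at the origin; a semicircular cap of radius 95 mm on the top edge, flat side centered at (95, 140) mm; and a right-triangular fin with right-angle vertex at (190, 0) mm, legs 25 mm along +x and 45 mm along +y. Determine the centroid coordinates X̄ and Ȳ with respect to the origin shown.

Part | A | x̄ᵢ | ȳᵢ | A·x̄ᵢ | A·ȳᵢ
rectangular body | 26600.00 | 95.00 | 70.00 | 2527000.00 | 1862000.00
semicircular top | 14176.44 | 95.00 | 180.32 | 1346761.50 | 2556284.49
triangular fin | 562.50 | 198.33 | 15.00 | 111562.50 | 8437.50
Σ | 41338.94 |  |  | 3985324.00 | 4426721.99
X̄ = 3985324.00 / 41338.94 = 96.41 mm
Ȳ = 4426721.99 / 41338.94 = 107.08 mm

X̄ = 96.41 mm, Ȳ = 107.08 mm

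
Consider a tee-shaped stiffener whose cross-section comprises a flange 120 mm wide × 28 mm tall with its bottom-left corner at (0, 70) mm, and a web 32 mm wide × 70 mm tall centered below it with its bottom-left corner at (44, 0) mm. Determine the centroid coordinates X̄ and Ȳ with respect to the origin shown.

Part | A | x̄ᵢ | ȳᵢ | A·x̄ᵢ | A·ȳᵢ
web | 2240.00 | 60.00 | 35.00 | 134400.00 | 78400.00
flange | 3360.00 | 60.00 | 84.00 | 201600.00 | 282240.00
Σ | 5600.00 |  |  | 336000.00 | 360640.00
X̄ = 336000.00 / 5600.00 = 60.00 mm
Ȳ = 360640.00 / 5600.00 = 64.40 mm

X̄ = 60.00 mm, Ȳ = 64.40 mm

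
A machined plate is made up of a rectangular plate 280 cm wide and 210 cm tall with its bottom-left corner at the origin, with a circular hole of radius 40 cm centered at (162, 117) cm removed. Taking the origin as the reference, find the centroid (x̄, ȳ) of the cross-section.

plate: A = 280 × 210 = 58800.00, centroid at (140.00, 105.00).
hole: A = −π·40² = -5026.55, centroid at (162.00, 117.00).
ΣA = 53773.45 cm², ΣAx̄ = 7417699.18 cm³, ΣAȳ = 5585893.86 cm³.
x̄ = 7417699.18/53773.45 = 137.94 cm; ȳ = 5585893.86/53773.45 = 103.88 cm.

x̄ = 137.94 cm, ȳ = 103.88 cm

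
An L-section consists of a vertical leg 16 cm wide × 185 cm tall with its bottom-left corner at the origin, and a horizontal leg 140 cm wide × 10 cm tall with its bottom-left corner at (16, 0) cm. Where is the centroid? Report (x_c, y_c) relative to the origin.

x_c = 33.05 cm, y_c = 64.40 cm

vertical leg: A = 16 × 185 = 2960.00, centroid at (8.00, 92.50).
horizontal leg: A = 140 × 10 = 1400.00, centroid at (86.00, 5.00).
ΣA = 4360.00 cm²
ΣAx_c = (2960.00)(8.00) + (1400.00)(86.00) = 144080.00 cm³
ΣAy_c = (2960.00)(92.50) + (1400.00)(5.00) = 280800.00 cm³
x_c = 144080.00 / 4360.00 = 33.05 cm
y_c = 280800.00 / 4360.00 = 64.40 cm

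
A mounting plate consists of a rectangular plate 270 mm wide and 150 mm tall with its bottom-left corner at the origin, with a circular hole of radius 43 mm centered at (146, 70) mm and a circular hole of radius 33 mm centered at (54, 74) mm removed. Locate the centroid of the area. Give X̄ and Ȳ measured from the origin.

plate: A = 270 × 150 = 40500.00, centroid at (135.00, 75.00).
hole 1: A = −π·43² = -5808.80, centroid at (146.00, 70.00).
hole 2: A = −π·33² = -3421.19, centroid at (54.00, 74.00).
ΣA = 31270.00 mm², ΣAX̄ = 4434670.00 mm³, ΣAȲ = 2377715.28 mm³.
X̄ = 4434670.00/31270.00 = 141.82 mm; Ȳ = 2377715.28/31270.00 = 76.04 mm.

X̄ = 141.82 mm, Ȳ = 76.04 mm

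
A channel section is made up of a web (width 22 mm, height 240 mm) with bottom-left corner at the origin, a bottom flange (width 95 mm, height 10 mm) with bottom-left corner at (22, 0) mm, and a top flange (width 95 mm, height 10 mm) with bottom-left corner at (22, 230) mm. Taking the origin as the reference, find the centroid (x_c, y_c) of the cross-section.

Part | A | x̄ᵢ | ȳᵢ | A·x̄ᵢ | A·ȳᵢ
web | 5280.00 | 11.00 | 120.00 | 58080.00 | 633600.00
bottom flange | 950.00 | 69.50 | 5.00 | 66025.00 | 4750.00
top flange | 950.00 | 69.50 | 235.00 | 66025.00 | 223250.00
Σ | 7180.00 |  |  | 190130.00 | 861600.00
x_c = 190130.00 / 7180.00 = 26.48 mm
y_c = 861600.00 / 7180.00 = 120.00 mm

x_c = 26.48 mm, y_c = 120.00 mm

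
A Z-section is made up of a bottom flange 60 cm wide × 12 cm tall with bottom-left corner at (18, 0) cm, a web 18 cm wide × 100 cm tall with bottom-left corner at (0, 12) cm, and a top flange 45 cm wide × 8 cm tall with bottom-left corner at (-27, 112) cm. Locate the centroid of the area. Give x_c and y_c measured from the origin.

Part | A | x̄ᵢ | ȳᵢ | A·x̄ᵢ | A·ȳᵢ
bottom flange | 720.00 | 48.00 | 6.00 | 34560.00 | 4320.00
web | 1800.00 | 9.00 | 62.00 | 16200.00 | 111600.00
top flange | 360.00 | -4.50 | 116.00 | -1620.00 | 41760.00
Σ | 2880.00 |  |  | 49140.00 | 157680.00
x_c = 49140.00 / 2880.00 = 17.06 cm
y_c = 157680.00 / 2880.00 = 54.75 cm

x_c = 17.06 cm, y_c = 54.75 cm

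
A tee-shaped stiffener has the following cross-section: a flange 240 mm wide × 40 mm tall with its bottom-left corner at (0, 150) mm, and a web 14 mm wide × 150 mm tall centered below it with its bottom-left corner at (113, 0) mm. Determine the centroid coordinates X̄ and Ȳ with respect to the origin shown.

X̄ = 120.00 mm, Ȳ = 152.95 mm

Part | A | x̄ᵢ | ȳᵢ | A·x̄ᵢ | A·ȳᵢ
web | 2100.00 | 120.00 | 75.00 | 252000.00 | 157500.00
flange | 9600.00 | 120.00 | 170.00 | 1152000.00 | 1632000.00
Σ | 11700.00 |  |  | 1404000.00 | 1789500.00
X̄ = 1404000.00 / 11700.00 = 120.00 mm
Ȳ = 1789500.00 / 11700.00 = 152.95 mm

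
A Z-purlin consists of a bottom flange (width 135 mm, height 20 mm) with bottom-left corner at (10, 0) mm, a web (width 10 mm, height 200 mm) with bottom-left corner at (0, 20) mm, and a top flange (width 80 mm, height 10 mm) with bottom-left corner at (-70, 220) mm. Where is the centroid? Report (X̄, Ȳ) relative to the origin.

bottom flange: A = 135 × 20 = 2700.00, centroid at (77.50, 10.00).
web: A = 10 × 200 = 2000.00, centroid at (5.00, 120.00).
top flange: A = 80 × 10 = 800.00, centroid at (-30.00, 225.00).
ΣA = 5500.00 mm²
ΣAX̄ = (2700.00)(77.50) + (2000.00)(5.00) + (800.00)(-30.00) = 195250.00 mm³
ΣAȲ = (2700.00)(10.00) + (2000.00)(120.00) + (800.00)(225.00) = 447000.00 mm³
X̄ = 195250.00 / 5500.00 = 35.50 mm
Ȳ = 447000.00 / 5500.00 = 81.27 mm

X̄ = 35.50 mm, Ȳ = 81.27 mm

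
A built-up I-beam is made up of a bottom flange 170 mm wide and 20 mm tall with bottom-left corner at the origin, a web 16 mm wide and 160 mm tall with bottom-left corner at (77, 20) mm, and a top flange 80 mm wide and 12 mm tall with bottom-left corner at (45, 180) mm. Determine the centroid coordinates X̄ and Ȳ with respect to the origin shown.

bottom flange: A = 170 × 20 = 3400.00, centroid at (85.00, 10.00).
web: A = 16 × 160 = 2560.00, centroid at (85.00, 100.00).
top flange: A = 80 × 12 = 960.00, centroid at (85.00, 186.00).
ΣA = 6920.00 mm²
ΣAX̄ = (3400.00)(85.00) + (2560.00)(85.00) + (960.00)(85.00) = 588200.00 mm³
ΣAȲ = (3400.00)(10.00) + (2560.00)(100.00) + (960.00)(186.00) = 468560.00 mm³
X̄ = 588200.00 / 6920.00 = 85.00 mm
Ȳ = 468560.00 / 6920.00 = 67.71 mm

X̄ = 85.00 mm, Ȳ = 67.71 mm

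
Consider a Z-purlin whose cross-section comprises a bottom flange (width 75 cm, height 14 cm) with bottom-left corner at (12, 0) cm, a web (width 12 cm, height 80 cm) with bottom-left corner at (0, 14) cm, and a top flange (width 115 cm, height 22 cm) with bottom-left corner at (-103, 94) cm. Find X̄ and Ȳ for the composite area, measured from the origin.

bottom flange: A = 75 × 14 = 1050.00, centroid at (49.50, 7.00).
web: A = 12 × 80 = 960.00, centroid at (6.00, 54.00).
top flange: A = 115 × 22 = 2530.00, centroid at (-45.50, 105.00).
ΣA = 4540.00 cm², ΣAX̄ = -57380.00 cm³, ΣAȲ = 324840.00 cm³.
X̄ = -57380.00/4540.00 = -12.64 cm; Ȳ = 324840.00/4540.00 = 71.55 cm.

X̄ = -12.64 cm, Ȳ = 71.55 cm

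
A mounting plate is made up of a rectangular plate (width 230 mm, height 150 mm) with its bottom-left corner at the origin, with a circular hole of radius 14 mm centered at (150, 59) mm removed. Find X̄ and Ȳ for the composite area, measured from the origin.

plate: A = 230 × 150 = 34500.00, centroid at (115.00, 75.00).
hole: A = −π·14² = -615.75, centroid at (150.00, 59.00).
ΣA = 33884.25 mm², ΣAX̄ = 3875137.18 mm³, ΣAȲ = 2551170.62 mm³.
X̄ = 3875137.18/33884.25 = 114.36 mm; Ȳ = 2551170.62/33884.25 = 75.29 mm.

X̄ = 114.36 mm, Ȳ = 75.29 mm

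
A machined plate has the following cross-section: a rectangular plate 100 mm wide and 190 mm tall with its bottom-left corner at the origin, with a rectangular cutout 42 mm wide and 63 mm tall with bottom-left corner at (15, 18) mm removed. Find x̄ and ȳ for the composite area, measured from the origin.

x̄ = 52.27 mm, ȳ = 102.36 mm

Part | A | x̄ᵢ | ȳᵢ | A·x̄ᵢ | A·ȳᵢ
plate | 19000.00 | 50.00 | 95.00 | 950000.00 | 1805000.00
hole | -2646.00 | 36.00 | 49.50 | -95256.00 | -130977.00
Σ | 16354.00 |  |  | 854744.00 | 1674023.00
x̄ = 854744.00 / 16354.00 = 52.27 mm
ȳ = 1674023.00 / 16354.00 = 102.36 mm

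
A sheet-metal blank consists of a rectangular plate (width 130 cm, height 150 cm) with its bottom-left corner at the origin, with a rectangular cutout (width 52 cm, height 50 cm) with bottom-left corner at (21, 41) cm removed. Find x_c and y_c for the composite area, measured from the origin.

plate: A = 130 × 150 = 19500.00, centroid at (65.00, 75.00).
hole: A = −(52 × 50) = -2600.00, centroid at (47.00, 66.00).
ΣA = 16900.00 cm²
ΣAx_c = (19500.00)(65.00) + (-2600.00)(47.00) = 1145300.00 cm³
ΣAy_c = (19500.00)(75.00) + (-2600.00)(66.00) = 1290900.00 cm³
x_c = 1145300.00 / 16900.00 = 67.77 cm
y_c = 1290900.00 / 16900.00 = 76.38 cm

x_c = 67.77 cm, y_c = 76.38 cm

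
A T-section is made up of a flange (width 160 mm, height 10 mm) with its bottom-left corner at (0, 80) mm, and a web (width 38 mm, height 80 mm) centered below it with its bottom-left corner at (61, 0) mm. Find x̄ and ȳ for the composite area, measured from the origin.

x̄ = 80.00 mm, ȳ = 55.52 mm

web: A = 38 × 80 = 3040.00, centroid at (80.00, 40.00).
flange: A = 160 × 10 = 1600.00, centroid at (80.00, 85.00).
ΣA = 4640.00 mm², ΣAx̄ = 371200.00 mm³, ΣAȳ = 257600.00 mm³.
x̄ = 371200.00/4640.00 = 80.00 mm; ȳ = 257600.00/4640.00 = 55.52 mm.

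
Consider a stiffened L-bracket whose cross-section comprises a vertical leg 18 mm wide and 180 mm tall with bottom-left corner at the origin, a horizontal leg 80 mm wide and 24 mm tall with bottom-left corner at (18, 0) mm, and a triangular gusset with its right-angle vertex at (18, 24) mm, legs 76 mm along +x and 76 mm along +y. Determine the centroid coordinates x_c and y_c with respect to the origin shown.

vertical leg: A = 18 × 180 = 3240.00, centroid at (9.00, 90.00).
horizontal leg: A = 80 × 24 = 1920.00, centroid at (58.00, 12.00).
gusset: A = ½·76·76 = 2888.00, centroid at (43.33, 49.33).
ΣA = 8048.00 mm², ΣAx_c = 265666.67 mm³, ΣAy_c = 457114.67 mm³.
x_c = 265666.67/8048.00 = 33.01 mm; y_c = 457114.67/8048.00 = 56.80 mm.

x_c = 33.01 mm, y_c = 56.80 mm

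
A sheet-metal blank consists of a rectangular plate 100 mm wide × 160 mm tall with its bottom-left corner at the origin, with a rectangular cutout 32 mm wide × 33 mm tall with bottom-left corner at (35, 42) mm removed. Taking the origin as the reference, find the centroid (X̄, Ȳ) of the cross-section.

Part | A | x̄ᵢ | ȳᵢ | A·x̄ᵢ | A·ȳᵢ
plate | 16000.00 | 50.00 | 80.00 | 800000.00 | 1280000.00
hole | -1056.00 | 51.00 | 58.50 | -53856.00 | -61776.00
Σ | 14944.00 |  |  | 746144.00 | 1218224.00
X̄ = 746144.00 / 14944.00 = 49.93 mm
Ȳ = 1218224.00 / 14944.00 = 81.52 mm

X̄ = 49.93 mm, Ȳ = 81.52 mm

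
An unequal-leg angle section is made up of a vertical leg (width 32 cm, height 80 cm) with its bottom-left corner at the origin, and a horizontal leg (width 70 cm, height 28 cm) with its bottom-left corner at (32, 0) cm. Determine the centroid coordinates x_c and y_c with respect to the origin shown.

Part | A | x̄ᵢ | ȳᵢ | A·x̄ᵢ | A·ȳᵢ
vertical leg | 2560.00 | 16.00 | 40.00 | 40960.00 | 102400.00
horizontal leg | 1960.00 | 67.00 | 14.00 | 131320.00 | 27440.00
Σ | 4520.00 |  |  | 172280.00 | 129840.00
x_c = 172280.00 / 4520.00 = 38.12 cm
y_c = 129840.00 / 4520.00 = 28.73 cm

x_c = 38.12 cm, y_c = 28.73 cm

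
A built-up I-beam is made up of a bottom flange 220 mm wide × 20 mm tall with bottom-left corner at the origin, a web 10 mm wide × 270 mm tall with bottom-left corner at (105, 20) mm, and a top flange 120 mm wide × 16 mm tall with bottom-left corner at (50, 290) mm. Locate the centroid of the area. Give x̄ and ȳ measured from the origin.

Part | A | x̄ᵢ | ȳᵢ | A·x̄ᵢ | A·ȳᵢ
bottom flange | 4400.00 | 110.00 | 10.00 | 484000.00 | 44000.00
web | 2700.00 | 110.00 | 155.00 | 297000.00 | 418500.00
top flange | 1920.00 | 110.00 | 298.00 | 211200.00 | 572160.00
Σ | 9020.00 |  |  | 992200.00 | 1034660.00
x̄ = 992200.00 / 9020.00 = 110.00 mm
ȳ = 1034660.00 / 9020.00 = 114.71 mm

x̄ = 110.00 mm, ȳ = 114.71 mm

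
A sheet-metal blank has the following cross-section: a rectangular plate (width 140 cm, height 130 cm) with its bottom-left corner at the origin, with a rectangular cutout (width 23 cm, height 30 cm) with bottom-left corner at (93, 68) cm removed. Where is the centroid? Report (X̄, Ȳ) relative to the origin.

plate: A = 140 × 130 = 18200.00, centroid at (70.00, 65.00).
hole: A = −(23 × 30) = -690.00, centroid at (104.50, 83.00).
ΣA = 17510.00 cm²
ΣAX̄ = (18200.00)(70.00) + (-690.00)(104.50) = 1201895.00 cm³
ΣAȲ = (18200.00)(65.00) + (-690.00)(83.00) = 1125730.00 cm³
X̄ = 1201895.00 / 17510.00 = 68.64 cm
Ȳ = 1125730.00 / 17510.00 = 64.29 cm

X̄ = 68.64 cm, Ȳ = 64.29 cm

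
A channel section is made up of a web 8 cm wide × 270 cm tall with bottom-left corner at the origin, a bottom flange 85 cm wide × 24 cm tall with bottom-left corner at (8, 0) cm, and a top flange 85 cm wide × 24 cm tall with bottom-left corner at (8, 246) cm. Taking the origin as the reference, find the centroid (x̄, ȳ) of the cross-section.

Part | A | x̄ᵢ | ȳᵢ | A·x̄ᵢ | A·ȳᵢ
web | 2160.00 | 4.00 | 135.00 | 8640.00 | 291600.00
bottom flange | 2040.00 | 50.50 | 12.00 | 103020.00 | 24480.00
top flange | 2040.00 | 50.50 | 258.00 | 103020.00 | 526320.00
Σ | 6240.00 |  |  | 214680.00 | 842400.00
x̄ = 214680.00 / 6240.00 = 34.40 cm
ȳ = 842400.00 / 6240.00 = 135.00 cm

x̄ = 34.40 cm, ȳ = 135.00 cm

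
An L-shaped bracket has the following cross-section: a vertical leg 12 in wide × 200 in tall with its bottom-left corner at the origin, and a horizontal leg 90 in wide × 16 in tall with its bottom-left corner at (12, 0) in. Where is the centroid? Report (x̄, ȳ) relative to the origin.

Part | A | x̄ᵢ | ȳᵢ | A·x̄ᵢ | A·ȳᵢ
vertical leg | 2400.00 | 6.00 | 100.00 | 14400.00 | 240000.00
horizontal leg | 1440.00 | 57.00 | 8.00 | 82080.00 | 11520.00
Σ | 3840.00 |  |  | 96480.00 | 251520.00
x̄ = 96480.00 / 3840.00 = 25.12 in
ȳ = 251520.00 / 3840.00 = 65.50 in

x̄ = 25.12 in, ȳ = 65.50 in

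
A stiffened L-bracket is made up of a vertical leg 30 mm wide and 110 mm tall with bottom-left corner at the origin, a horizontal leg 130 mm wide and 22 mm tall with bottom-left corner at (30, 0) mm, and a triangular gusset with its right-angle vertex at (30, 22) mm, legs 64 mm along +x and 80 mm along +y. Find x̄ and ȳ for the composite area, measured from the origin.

Part | A | x̄ᵢ | ȳᵢ | A·x̄ᵢ | A·ȳᵢ
vertical leg | 3300.00 | 15.00 | 55.00 | 49500.00 | 181500.00
horizontal leg | 2860.00 | 95.00 | 11.00 | 271700.00 | 31460.00
gusset | 2560.00 | 51.33 | 48.67 | 131413.33 | 124586.67
Σ | 8720.00 |  |  | 452613.33 | 337546.67
x̄ = 452613.33 / 8720.00 = 51.91 mm
ȳ = 337546.67 / 8720.00 = 38.71 mm

x̄ = 51.91 mm, ȳ = 38.71 mm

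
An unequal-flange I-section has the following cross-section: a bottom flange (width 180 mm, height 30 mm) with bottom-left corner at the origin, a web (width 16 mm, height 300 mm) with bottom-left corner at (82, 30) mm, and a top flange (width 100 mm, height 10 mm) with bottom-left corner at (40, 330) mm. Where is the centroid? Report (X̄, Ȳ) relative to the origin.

X̄ = 90.00 mm, Ȳ = 114.29 mm

bottom flange: A = 180 × 30 = 5400.00, centroid at (90.00, 15.00).
web: A = 16 × 300 = 4800.00, centroid at (90.00, 180.00).
top flange: A = 100 × 10 = 1000.00, centroid at (90.00, 335.00).
ΣA = 11200.00 mm², ΣAX̄ = 1008000.00 mm³, ΣAȲ = 1280000.00 mm³.
X̄ = 1008000.00/11200.00 = 90.00 mm; Ȳ = 1280000.00/11200.00 = 114.29 mm.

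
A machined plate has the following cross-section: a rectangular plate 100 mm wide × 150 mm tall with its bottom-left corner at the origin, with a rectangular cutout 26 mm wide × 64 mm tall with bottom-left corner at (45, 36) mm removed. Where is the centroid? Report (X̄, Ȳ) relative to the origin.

Part | A | x̄ᵢ | ȳᵢ | A·x̄ᵢ | A·ȳᵢ
plate | 15000.00 | 50.00 | 75.00 | 750000.00 | 1125000.00
hole | -1664.00 | 58.00 | 68.00 | -96512.00 | -113152.00
Σ | 13336.00 |  |  | 653488.00 | 1011848.00
X̄ = 653488.00 / 13336.00 = 49.00 mm
Ȳ = 1011848.00 / 13336.00 = 75.87 mm

X̄ = 49.00 mm, Ȳ = 75.87 mm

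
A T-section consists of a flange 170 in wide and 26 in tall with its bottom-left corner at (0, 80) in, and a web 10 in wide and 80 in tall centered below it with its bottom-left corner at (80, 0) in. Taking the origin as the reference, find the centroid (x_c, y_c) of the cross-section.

x_c = 85.00 in, y_c = 84.88 in

Part | A | x̄ᵢ | ȳᵢ | A·x̄ᵢ | A·ȳᵢ
web | 800.00 | 85.00 | 40.00 | 68000.00 | 32000.00
flange | 4420.00 | 85.00 | 93.00 | 375700.00 | 411060.00
Σ | 5220.00 |  |  | 443700.00 | 443060.00
x_c = 443700.00 / 5220.00 = 85.00 in
y_c = 443060.00 / 5220.00 = 84.88 in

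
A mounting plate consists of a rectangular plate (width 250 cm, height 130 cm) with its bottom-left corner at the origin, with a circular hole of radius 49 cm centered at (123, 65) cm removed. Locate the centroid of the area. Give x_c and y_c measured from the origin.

x_c = 125.60 cm, y_c = 65.00 cm

Part | A | x̄ᵢ | ȳᵢ | A·x̄ᵢ | A·ȳᵢ
plate | 32500.00 | 125.00 | 65.00 | 4062500.00 | 2112500.00
hole | -7542.96 | 123.00 | 65.00 | -927784.57 | -490292.66
Σ | 24957.04 |  |  | 3134715.43 | 1622207.34
x_c = 3134715.43 / 24957.04 = 125.60 cm
y_c = 1622207.34 / 24957.04 = 65.00 cm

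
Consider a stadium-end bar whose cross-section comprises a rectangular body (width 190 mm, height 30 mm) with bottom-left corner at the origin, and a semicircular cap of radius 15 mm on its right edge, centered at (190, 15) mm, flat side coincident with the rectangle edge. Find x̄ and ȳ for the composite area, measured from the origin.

Part | A | x̄ᵢ | ȳᵢ | A·x̄ᵢ | A·ȳᵢ
rectangular body | 5700.00 | 95.00 | 15.00 | 541500.00 | 85500.00
semicircular end | 353.43 | 196.37 | 15.00 | 69401.54 | 5301.44
Σ | 6053.43 |  |  | 610901.54 | 90801.44
x̄ = 610901.54 / 6053.43 = 100.92 mm
ȳ = 90801.44 / 6053.43 = 15.00 mm

x̄ = 100.92 mm, ȳ = 15.00 mm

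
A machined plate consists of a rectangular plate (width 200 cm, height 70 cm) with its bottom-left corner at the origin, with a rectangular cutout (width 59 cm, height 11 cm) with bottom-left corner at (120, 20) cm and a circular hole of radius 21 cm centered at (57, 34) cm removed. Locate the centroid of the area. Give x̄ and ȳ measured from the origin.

x̄ = 102.29 cm, ȳ = 35.63 cm

plate: A = 200 × 70 = 14000.00, centroid at (100.00, 35.00).
hole 1: A = −(59 × 11) = -649.00, centroid at (149.50, 25.50).
hole 2: A = −π·21² = -1385.44, centroid at (57.00, 34.00).
ΣA = 11965.56 cm²
ΣAx̄ = (14000.00)(100.00) + (-649.00)(149.50) + (-1385.44)(57.00) = 1224004.29 cm³
ΣAȳ = (14000.00)(35.00) + (-649.00)(25.50) + (-1385.44)(34.00) = 426345.46 cm³
x̄ = 1224004.29 / 11965.56 = 102.29 cm
ȳ = 426345.46 / 11965.56 = 35.63 cm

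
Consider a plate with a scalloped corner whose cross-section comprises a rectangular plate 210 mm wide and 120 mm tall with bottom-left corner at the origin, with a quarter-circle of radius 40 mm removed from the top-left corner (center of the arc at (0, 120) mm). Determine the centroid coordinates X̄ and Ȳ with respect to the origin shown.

X̄ = 109.62 mm, Ȳ = 57.74 mm

Part | A | x̄ᵢ | ȳᵢ | A·x̄ᵢ | A·ȳᵢ
plate | 25200.00 | 105.00 | 60.00 | 2646000.00 | 1512000.00
removed quarter-circle | -1256.64 | 16.98 | 103.02 | -21333.33 | -129463.11
Σ | 23943.36 |  |  | 2624666.67 | 1382536.89
X̄ = 2624666.67 / 23943.36 = 109.62 mm
Ȳ = 1382536.89 / 23943.36 = 57.74 mm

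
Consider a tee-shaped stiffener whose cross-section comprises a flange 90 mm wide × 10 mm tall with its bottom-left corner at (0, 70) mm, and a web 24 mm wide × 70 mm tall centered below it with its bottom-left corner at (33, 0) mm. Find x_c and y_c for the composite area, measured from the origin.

web: A = 24 × 70 = 1680.00, centroid at (45.00, 35.00).
flange: A = 90 × 10 = 900.00, centroid at (45.00, 75.00).
ΣA = 2580.00 mm²
ΣAx_c = (1680.00)(45.00) + (900.00)(45.00) = 116100.00 mm³
ΣAy_c = (1680.00)(35.00) + (900.00)(75.00) = 126300.00 mm³
x_c = 116100.00 / 2580.00 = 45.00 mm
y_c = 126300.00 / 2580.00 = 48.95 mm

x_c = 45.00 mm, y_c = 48.95 mm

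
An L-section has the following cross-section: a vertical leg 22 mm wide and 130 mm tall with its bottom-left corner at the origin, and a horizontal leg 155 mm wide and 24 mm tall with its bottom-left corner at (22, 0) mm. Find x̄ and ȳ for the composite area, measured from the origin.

Part | A | x̄ᵢ | ȳᵢ | A·x̄ᵢ | A·ȳᵢ
vertical leg | 2860.00 | 11.00 | 65.00 | 31460.00 | 185900.00
horizontal leg | 3720.00 | 99.50 | 12.00 | 370140.00 | 44640.00
Σ | 6580.00 |  |  | 401600.00 | 230540.00
x̄ = 401600.00 / 6580.00 = 61.03 mm
ȳ = 230540.00 / 6580.00 = 35.04 mm

x̄ = 61.03 mm, ȳ = 35.04 mm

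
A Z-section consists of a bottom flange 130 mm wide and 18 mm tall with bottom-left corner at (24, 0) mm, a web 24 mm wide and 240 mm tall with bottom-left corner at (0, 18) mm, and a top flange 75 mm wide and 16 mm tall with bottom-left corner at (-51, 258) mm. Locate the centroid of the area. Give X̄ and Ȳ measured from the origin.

bottom flange: A = 130 × 18 = 2340.00, centroid at (89.00, 9.00).
web: A = 24 × 240 = 5760.00, centroid at (12.00, 138.00).
top flange: A = 75 × 16 = 1200.00, centroid at (-13.50, 266.00).
ΣA = 9300.00 mm², ΣAX̄ = 261180.00 mm³, ΣAȲ = 1135140.00 mm³.
X̄ = 261180.00/9300.00 = 28.08 mm; Ȳ = 1135140.00/9300.00 = 122.06 mm.

X̄ = 28.08 mm, Ȳ = 122.06 mm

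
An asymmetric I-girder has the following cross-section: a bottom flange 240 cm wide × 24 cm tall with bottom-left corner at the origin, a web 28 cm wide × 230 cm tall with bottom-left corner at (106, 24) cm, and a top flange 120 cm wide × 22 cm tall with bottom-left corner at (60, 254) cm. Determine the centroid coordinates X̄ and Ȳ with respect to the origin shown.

X̄ = 120.00 cm, Ȳ = 112.12 cm

Part | A | x̄ᵢ | ȳᵢ | A·x̄ᵢ | A·ȳᵢ
bottom flange | 5760.00 | 120.00 | 12.00 | 691200.00 | 69120.00
web | 6440.00 | 120.00 | 139.00 | 772800.00 | 895160.00
top flange | 2640.00 | 120.00 | 265.00 | 316800.00 | 699600.00
Σ | 14840.00 |  |  | 1780800.00 | 1663880.00
X̄ = 1780800.00 / 14840.00 = 120.00 cm
Ȳ = 1663880.00 / 14840.00 = 112.12 cm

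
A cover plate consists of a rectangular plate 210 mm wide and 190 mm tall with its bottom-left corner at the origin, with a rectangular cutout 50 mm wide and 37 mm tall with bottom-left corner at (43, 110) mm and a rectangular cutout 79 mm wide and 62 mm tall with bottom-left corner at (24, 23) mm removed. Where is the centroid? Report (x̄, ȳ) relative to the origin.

x̄ = 113.20 mm, ȳ = 99.19 mm

Part | A | x̄ᵢ | ȳᵢ | A·x̄ᵢ | A·ȳᵢ
plate | 39900.00 | 105.00 | 95.00 | 4189500.00 | 3790500.00
hole 1 | -1850.00 | 68.00 | 128.50 | -125800.00 | -237725.00
hole 2 | -4898.00 | 63.50 | 54.00 | -311023.00 | -264492.00
Σ | 33152.00 |  |  | 3752677.00 | 3288283.00
x̄ = 3752677.00 / 33152.00 = 113.20 mm
ȳ = 3288283.00 / 33152.00 = 99.19 mm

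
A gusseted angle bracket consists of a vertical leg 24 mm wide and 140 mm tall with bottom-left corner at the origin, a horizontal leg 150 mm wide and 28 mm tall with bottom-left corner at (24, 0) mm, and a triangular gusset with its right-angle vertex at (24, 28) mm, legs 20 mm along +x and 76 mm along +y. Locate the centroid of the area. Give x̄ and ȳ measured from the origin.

Part | A | x̄ᵢ | ȳᵢ | A·x̄ᵢ | A·ȳᵢ
vertical leg | 3360.00 | 12.00 | 70.00 | 40320.00 | 235200.00
horizontal leg | 4200.00 | 99.00 | 14.00 | 415800.00 | 58800.00
gusset | 760.00 | 30.67 | 53.33 | 23306.67 | 40533.33
Σ | 8320.00 |  |  | 479426.67 | 334533.33
x̄ = 479426.67 / 8320.00 = 57.62 mm
ȳ = 334533.33 / 8320.00 = 40.21 mm

x̄ = 57.62 mm, ȳ = 40.21 mm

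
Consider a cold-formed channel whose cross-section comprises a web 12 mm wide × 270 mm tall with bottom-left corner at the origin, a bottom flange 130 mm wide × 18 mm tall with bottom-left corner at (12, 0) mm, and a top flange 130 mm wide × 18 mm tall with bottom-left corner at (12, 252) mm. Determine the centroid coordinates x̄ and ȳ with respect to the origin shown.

web: A = 12 × 270 = 3240.00, centroid at (6.00, 135.00).
bottom flange: A = 130 × 18 = 2340.00, centroid at (77.00, 9.00).
top flange: A = 130 × 18 = 2340.00, centroid at (77.00, 261.00).
ΣA = 7920.00 mm², ΣAx̄ = 379800.00 mm³, ΣAȳ = 1069200.00 mm³.
x̄ = 379800.00/7920.00 = 47.95 mm; ȳ = 1069200.00/7920.00 = 135.00 mm.

x̄ = 47.95 mm, ȳ = 135.00 mm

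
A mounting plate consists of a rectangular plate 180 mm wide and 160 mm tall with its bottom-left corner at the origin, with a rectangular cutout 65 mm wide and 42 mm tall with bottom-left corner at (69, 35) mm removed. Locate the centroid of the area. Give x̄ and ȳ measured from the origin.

x̄ = 88.80 mm, ȳ = 82.51 mm

Part | A | x̄ᵢ | ȳᵢ | A·x̄ᵢ | A·ȳᵢ
plate | 28800.00 | 90.00 | 80.00 | 2592000.00 | 2304000.00
hole | -2730.00 | 101.50 | 56.00 | -277095.00 | -152880.00
Σ | 26070.00 |  |  | 2314905.00 | 2151120.00
x̄ = 2314905.00 / 26070.00 = 88.80 mm
ȳ = 2151120.00 / 26070.00 = 82.51 mm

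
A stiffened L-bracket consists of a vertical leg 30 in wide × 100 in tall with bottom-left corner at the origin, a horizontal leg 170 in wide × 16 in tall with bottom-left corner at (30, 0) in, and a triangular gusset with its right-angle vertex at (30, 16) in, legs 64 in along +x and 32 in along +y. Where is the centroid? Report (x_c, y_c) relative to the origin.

x_c = 60.85 in, y_c = 29.52 in

Part | A | x̄ᵢ | ȳᵢ | A·x̄ᵢ | A·ȳᵢ
vertical leg | 3000.00 | 15.00 | 50.00 | 45000.00 | 150000.00
horizontal leg | 2720.00 | 115.00 | 8.00 | 312800.00 | 21760.00
gusset | 1024.00 | 51.33 | 26.67 | 52565.33 | 27306.67
Σ | 6744.00 |  |  | 410365.33 | 199066.67
x_c = 410365.33 / 6744.00 = 60.85 in
y_c = 199066.67 / 6744.00 = 29.52 in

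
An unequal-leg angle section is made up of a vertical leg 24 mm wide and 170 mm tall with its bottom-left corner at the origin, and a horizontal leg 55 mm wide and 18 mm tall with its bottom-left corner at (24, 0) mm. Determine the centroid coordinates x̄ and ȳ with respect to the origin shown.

x̄ = 19.71 mm, ȳ = 70.16 mm

vertical leg: A = 24 × 170 = 4080.00, centroid at (12.00, 85.00).
horizontal leg: A = 55 × 18 = 990.00, centroid at (51.50, 9.00).
ΣA = 5070.00 mm²
ΣAx̄ = (4080.00)(12.00) + (990.00)(51.50) = 99945.00 mm³
ΣAȳ = (4080.00)(85.00) + (990.00)(9.00) = 355710.00 mm³
x̄ = 99945.00 / 5070.00 = 19.71 mm
ȳ = 355710.00 / 5070.00 = 70.16 mm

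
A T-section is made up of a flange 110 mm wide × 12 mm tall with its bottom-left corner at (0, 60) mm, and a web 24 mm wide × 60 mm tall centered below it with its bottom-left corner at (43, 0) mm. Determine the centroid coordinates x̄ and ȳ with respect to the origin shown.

x̄ = 55.00 mm, ȳ = 47.22 mm

web: A = 24 × 60 = 1440.00, centroid at (55.00, 30.00).
flange: A = 110 × 12 = 1320.00, centroid at (55.00, 66.00).
ΣA = 2760.00 mm²
ΣAx̄ = (1440.00)(55.00) + (1320.00)(55.00) = 151800.00 mm³
ΣAȳ = (1440.00)(30.00) + (1320.00)(66.00) = 130320.00 mm³
x̄ = 151800.00 / 2760.00 = 55.00 mm
ȳ = 130320.00 / 2760.00 = 47.22 mm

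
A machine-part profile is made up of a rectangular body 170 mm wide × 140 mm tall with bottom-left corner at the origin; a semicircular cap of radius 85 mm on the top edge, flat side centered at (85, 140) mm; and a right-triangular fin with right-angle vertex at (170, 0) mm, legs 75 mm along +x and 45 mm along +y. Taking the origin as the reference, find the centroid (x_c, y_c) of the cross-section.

rectangular body: A = 170 × 140 = 23800.00, centroid at (85.00, 70.00).
semicircular top: A = ½π·85² = 11349.00, centroid at (85.00, 176.08).
triangular fin: A = ½·75·45 = 1687.50, centroid at (195.00, 15.00).
ΣA = 36836.50 mm²
ΣAx_c = (23800.00)(85.00) + (11349.00)(85.00) + (1687.50)(195.00) = 3316727.79 mm³
ΣAy_c = (23800.00)(70.00) + (11349.00)(176.08) + (1687.50)(15.00) = 3689589.65 mm³
x_c = 3316727.79 / 36836.50 = 90.04 mm
y_c = 3689589.65 / 36836.50 = 100.16 mm

x_c = 90.04 mm, y_c = 100.16 mm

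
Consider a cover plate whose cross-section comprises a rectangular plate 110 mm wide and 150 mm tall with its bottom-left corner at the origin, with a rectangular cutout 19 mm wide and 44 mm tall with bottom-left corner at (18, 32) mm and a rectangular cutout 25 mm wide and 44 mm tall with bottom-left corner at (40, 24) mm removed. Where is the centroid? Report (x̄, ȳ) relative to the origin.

x̄ = 56.77 mm, ȳ = 78.40 mm

Part | A | x̄ᵢ | ȳᵢ | A·x̄ᵢ | A·ȳᵢ
plate | 16500.00 | 55.00 | 75.00 | 907500.00 | 1237500.00
hole 1 | -836.00 | 27.50 | 54.00 | -22990.00 | -45144.00
hole 2 | -1100.00 | 52.50 | 46.00 | -57750.00 | -50600.00
Σ | 14564.00 |  |  | 826760.00 | 1141756.00
x̄ = 826760.00 / 14564.00 = 56.77 mm
ȳ = 1141756.00 / 14564.00 = 78.40 mm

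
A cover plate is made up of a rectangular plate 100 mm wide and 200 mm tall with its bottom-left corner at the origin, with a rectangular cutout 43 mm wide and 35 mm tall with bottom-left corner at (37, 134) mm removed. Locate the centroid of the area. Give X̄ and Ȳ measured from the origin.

plate: A = 100 × 200 = 20000.00, centroid at (50.00, 100.00).
hole: A = −(43 × 35) = -1505.00, centroid at (58.50, 151.50).
ΣA = 18495.00 mm²
ΣAX̄ = (20000.00)(50.00) + (-1505.00)(58.50) = 911957.50 mm³
ΣAȲ = (20000.00)(100.00) + (-1505.00)(151.50) = 1771992.50 mm³
X̄ = 911957.50 / 18495.00 = 49.31 mm
Ȳ = 1771992.50 / 18495.00 = 95.81 mm

X̄ = 49.31 mm, Ȳ = 95.81 mm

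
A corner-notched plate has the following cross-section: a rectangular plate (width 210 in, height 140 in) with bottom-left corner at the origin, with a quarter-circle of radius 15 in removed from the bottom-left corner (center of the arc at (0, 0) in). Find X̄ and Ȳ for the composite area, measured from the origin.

plate: A = 210 × 140 = 29400.00, centroid at (105.00, 70.00).
removed quarter-circle: A = −¼π·15² = -176.71, centroid at (6.37, 6.37).
ΣA = 29223.29 in²
ΣAX̄ = (29400.00)(105.00) + (-176.71)(6.37) = 3085875.00 in³
ΣAȲ = (29400.00)(70.00) + (-176.71)(6.37) = 2056875.00 in³
X̄ = 3085875.00 / 29223.29 = 105.60 in
Ȳ = 2056875.00 / 29223.29 = 70.38 in

X̄ = 105.60 in, Ȳ = 70.38 in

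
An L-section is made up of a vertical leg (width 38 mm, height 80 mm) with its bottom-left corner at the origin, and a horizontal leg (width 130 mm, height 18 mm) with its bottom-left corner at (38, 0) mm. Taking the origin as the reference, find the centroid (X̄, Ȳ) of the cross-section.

vertical leg: A = 38 × 80 = 3040.00, centroid at (19.00, 40.00).
horizontal leg: A = 130 × 18 = 2340.00, centroid at (103.00, 9.00).
ΣA = 5380.00 mm², ΣAX̄ = 298780.00 mm³, ΣAȲ = 142660.00 mm³.
X̄ = 298780.00/5380.00 = 55.54 mm; Ȳ = 142660.00/5380.00 = 26.52 mm.

X̄ = 55.54 mm, Ȳ = 26.52 mm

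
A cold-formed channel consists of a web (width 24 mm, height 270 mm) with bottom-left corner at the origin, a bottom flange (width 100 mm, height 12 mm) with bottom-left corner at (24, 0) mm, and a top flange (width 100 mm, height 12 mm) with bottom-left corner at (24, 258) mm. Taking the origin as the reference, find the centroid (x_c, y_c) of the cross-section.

x_c = 28.76 mm, y_c = 135.00 mm

web: A = 24 × 270 = 6480.00, centroid at (12.00, 135.00).
bottom flange: A = 100 × 12 = 1200.00, centroid at (74.00, 6.00).
top flange: A = 100 × 12 = 1200.00, centroid at (74.00, 264.00).
ΣA = 8880.00 mm², ΣAx_c = 255360.00 mm³, ΣAy_c = 1198800.00 mm³.
x_c = 255360.00/8880.00 = 28.76 mm; y_c = 1198800.00/8880.00 = 135.00 mm.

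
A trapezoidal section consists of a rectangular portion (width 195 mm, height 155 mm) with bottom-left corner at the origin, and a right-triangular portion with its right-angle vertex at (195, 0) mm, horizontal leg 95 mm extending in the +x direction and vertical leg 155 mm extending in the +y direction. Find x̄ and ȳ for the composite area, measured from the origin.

Part | A | x̄ᵢ | ȳᵢ | A·x̄ᵢ | A·ȳᵢ
rectangular portion | 30225.00 | 97.50 | 77.50 | 2946937.50 | 2342437.50
triangular portion | 7362.50 | 226.67 | 51.67 | 1668833.33 | 380395.83
Σ | 37587.50 |  |  | 4615770.83 | 2722833.33
x̄ = 4615770.83 / 37587.50 = 122.80 mm
ȳ = 2722833.33 / 37587.50 = 72.44 mm

x̄ = 122.80 mm, ȳ = 72.44 mm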